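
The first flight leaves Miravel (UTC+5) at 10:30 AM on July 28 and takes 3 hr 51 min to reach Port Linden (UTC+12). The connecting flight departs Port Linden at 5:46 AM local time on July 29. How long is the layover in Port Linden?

8 hours 25 minutes

Convert departure to UTC: 10:30 AM − 5:00 = 5:30 AM UTC on Jul 28.
Add 3 hours 51 minutes flight time → 9:21 AM UTC.
Port Linden is UTC+12:00, so local arrival = 9:21 AM + 12:00 = 9:21 PM on Jul 28.
Layover = 5:46 AM − 9:21 PM (+1 day) = 8 hours 25 minutes.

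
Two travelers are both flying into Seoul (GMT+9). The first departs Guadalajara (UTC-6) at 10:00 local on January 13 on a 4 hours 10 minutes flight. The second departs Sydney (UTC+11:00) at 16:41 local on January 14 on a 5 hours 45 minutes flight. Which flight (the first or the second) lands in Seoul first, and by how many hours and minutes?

Flight 1 in UTC: 10:00 + 6:00 = 16:00 on Jan 13.
+4 hours 10 minutes → arrive 20:10 UTC on Jan 13.
Flight 2 in UTC: 16:41 − 11:00 = 05:41 on Jan 14.
+5 hours and 45 minutes → arrive 11:26 UTC on Jan 14.
Flight 1 lands earlier by 15 hours 16 minutes.

the first, by 15 hours 16 minutes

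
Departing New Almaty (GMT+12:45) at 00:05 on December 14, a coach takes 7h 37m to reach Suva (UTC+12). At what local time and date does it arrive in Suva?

06:57 on Dec 14

Suva is 0:45 behind New Almaty.
After 7 hours and 37 minutes it is 07:42 in New Almaty.
Shift by the zone difference: 07:42 − 0:45 = 06:57 on Dec 14 in Suva.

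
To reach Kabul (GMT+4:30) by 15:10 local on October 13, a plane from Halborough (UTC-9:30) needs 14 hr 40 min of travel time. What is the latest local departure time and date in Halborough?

Target arrival in UTC: 15:10 − 4:30 = 10:40 on Oct 13.
Subtract 14 hours 40 minutes → departure 20:00 UTC on Oct 12.
Halborough is UTC−9:30: 20:00 − 9:30 = 10:30 on Oct 12.

10:30 on October 12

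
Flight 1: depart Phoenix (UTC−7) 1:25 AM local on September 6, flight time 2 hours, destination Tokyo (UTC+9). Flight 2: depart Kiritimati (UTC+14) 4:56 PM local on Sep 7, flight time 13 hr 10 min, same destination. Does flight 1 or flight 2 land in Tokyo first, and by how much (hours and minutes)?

Flight 1 in UTC: 1:25 AM + 7:00 = 8:25 AM on Sep 6.
+2 hours → arrive 10:25 AM UTC on Sep 6.
Flight 2 in UTC: 4:56 PM − 14:00 = 2:56 AM on Sep 7.
+13 hours 10 minutes → arrive 4:06 PM UTC on Sep 7.
Flight 1 lands earlier by 29 hours 41 minutes.

the first, by 29 hours 41 minutes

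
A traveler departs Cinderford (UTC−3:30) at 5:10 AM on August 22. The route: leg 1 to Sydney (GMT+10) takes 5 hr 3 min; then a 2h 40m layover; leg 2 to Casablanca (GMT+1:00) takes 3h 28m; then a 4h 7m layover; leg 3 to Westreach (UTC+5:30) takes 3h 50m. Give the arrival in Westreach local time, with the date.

Convert departure to UTC: 5:10 AM + 3:30 = 8:40 AM UTC on Aug 22.
Add 5 hours 3 minutes leg 1 → 1:43 PM UTC.
Add 2 hours 40 minutes layover in Sydney → 4:23 PM UTC.
Add 3 hours 28 minutes leg 2 → 7:51 PM UTC.
Add 4 hours and 7 minutes layover in Casablanca → 11:58 PM UTC.
Add 3 hours 50 minutes leg 3 → 3:48 AM UTC (Aug 23).
Westreach is UTC+5:30, so local arrival = 3:48 AM + 5:30 = 9:18 AM on Aug 23.

9:18 AM on Aug 23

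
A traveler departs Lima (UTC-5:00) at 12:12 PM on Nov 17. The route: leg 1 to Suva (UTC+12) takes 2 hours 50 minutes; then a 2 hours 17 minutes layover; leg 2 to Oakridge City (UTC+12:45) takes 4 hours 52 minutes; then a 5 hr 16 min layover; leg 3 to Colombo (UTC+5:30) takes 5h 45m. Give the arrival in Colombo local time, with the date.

Convert departure to UTC: 12:12 PM + 5:00 = 5:12 PM UTC on Nov 17.
Add 2 hours and 50 minutes leg 1 → 8:02 PM UTC.
Add 2 hours and 17 minutes layover in Suva → 10:19 PM UTC.
Add 4 hours 52 minutes leg 2 → 3:11 AM UTC (Nov 18).
Add 5 hours 16 minutes layover in Oakridge City → 8:27 AM UTC.
Add 5 hours 45 minutes leg 3 → 2:12 PM UTC.
Colombo is UTC+5:30, so local arrival = 2:12 PM + 5:30 = 7:42 PM on Nov 18.

7:42 PM on November 18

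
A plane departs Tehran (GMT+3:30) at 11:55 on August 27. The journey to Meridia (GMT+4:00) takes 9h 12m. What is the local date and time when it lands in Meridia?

Meridia is 0:30 ahead of Tehran.
After 9 hours 12 minutes it is 21:07 in Tehran.
Shift by the zone difference: 21:07 + 0:30 = 21:37 on Aug 27 in Meridia.

21:37 on Aug 27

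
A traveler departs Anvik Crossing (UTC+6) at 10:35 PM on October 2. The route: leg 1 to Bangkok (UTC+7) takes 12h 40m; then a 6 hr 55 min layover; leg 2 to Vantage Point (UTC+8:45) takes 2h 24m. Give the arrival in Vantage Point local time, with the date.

Convert departure to UTC: 10:35 PM − 6:00 = 4:35 PM UTC on Oct 2.
Add 12 hours 40 minutes leg 1 → 5:15 AM UTC (Oct 3).
Add 6 hours 55 minutes layover in Bangkok → 12:10 PM UTC.
Add 2 hours 24 minutes leg 2 → 2:34 PM UTC.
Vantage Point is UTC+8:45, so local arrival = 2:34 PM + 8:45 = 11:19 PM on Oct 3.

11:19 PM on Oct 3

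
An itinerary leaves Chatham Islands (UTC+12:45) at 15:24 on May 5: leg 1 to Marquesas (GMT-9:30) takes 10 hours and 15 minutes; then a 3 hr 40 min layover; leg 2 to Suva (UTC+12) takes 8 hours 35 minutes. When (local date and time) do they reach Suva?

13:09 on May 6

Convert departure to UTC: 15:24 − 12:45 = 02:39 UTC on May 5.
Add 10 hours and 15 minutes leg 1 → 12:54 UTC.
Add 3 hours and 40 minutes layover in Marquesas → 16:34 UTC.
Add 8 hours 35 minutes leg 2 → 01:09 UTC (May 6).
Suva is UTC+12:00, so local arrival = 01:09 + 12:00 = 13:09 on May 6.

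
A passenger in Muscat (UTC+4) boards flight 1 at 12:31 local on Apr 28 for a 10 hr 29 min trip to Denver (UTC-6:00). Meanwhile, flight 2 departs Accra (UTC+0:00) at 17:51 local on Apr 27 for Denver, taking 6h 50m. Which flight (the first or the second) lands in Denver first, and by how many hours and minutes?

the second, by 18 hours 19 minutes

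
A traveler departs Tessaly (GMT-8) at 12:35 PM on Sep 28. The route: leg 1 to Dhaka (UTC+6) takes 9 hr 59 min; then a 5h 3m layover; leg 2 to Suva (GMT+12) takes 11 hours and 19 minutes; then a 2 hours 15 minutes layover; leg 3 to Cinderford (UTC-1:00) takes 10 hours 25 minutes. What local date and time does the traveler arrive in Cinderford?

Convert departure to UTC: 12:35 PM + 8:00 = 8:35 PM UTC on Sep 28.
Add 9 hours 59 minutes leg 1 → 6:34 AM UTC (Sep 29).
Add 5 hours 3 minutes layover in Dhaka → 11:37 AM UTC.
Add 11 hours and 19 minutes leg 2 → 10:56 PM UTC.
Add 2 hours 15 minutes layover in Suva → 1:11 AM UTC (Sep 30).
Add 10 hours and 25 minutes leg 3 → 11:36 AM UTC.
Cinderford is UTC−1:00, so local arrival = 11:36 AM − 1:00 = 10:36 AM on Sep 30.

10:36 AM on September 30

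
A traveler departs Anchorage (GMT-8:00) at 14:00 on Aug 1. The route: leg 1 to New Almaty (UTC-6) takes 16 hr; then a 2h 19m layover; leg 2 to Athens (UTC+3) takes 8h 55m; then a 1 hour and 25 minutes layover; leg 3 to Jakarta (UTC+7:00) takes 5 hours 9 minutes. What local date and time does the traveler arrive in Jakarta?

Convert departure to UTC: 14:00 + 8:00 = 22:00 UTC on Aug 1.
Add 16 hours leg 1 → 14:00 UTC (Aug 2).
Add 2 hours and 19 minutes layover in New Almaty → 16:19 UTC.
Add 8 hours and 55 minutes leg 2 → 01:14 UTC (Aug 3).
Add 1 hour 25 minutes layover in Athens → 02:39 UTC.
Add 5 hours and 9 minutes leg 3 → 07:48 UTC.
Jakarta is UTC+7:00, so local arrival = 07:48 + 7:00 = 14:48 on Aug 3.

14:48 on Aug 3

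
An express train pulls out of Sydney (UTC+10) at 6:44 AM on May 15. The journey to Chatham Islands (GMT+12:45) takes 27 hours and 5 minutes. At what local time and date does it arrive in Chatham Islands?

Convert departure to UTC: 6:44 AM − 10:00 = 8:44 PM UTC on May 14.
Add 27 hours 5 minutes travel time → 11:49 PM UTC (May 15).
Chatham Islands is UTC+12:45, so local arrival = 11:49 PM + 12:45 = 12:34 PM on May 16.

12:34 PM on May 16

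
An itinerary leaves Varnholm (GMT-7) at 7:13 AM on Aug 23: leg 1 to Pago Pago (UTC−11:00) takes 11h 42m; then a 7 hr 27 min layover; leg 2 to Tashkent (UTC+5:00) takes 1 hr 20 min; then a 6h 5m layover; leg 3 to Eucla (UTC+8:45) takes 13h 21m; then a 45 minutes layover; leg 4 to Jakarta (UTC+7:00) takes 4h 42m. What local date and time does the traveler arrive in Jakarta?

Convert departure to UTC: 7:13 AM + 7:00 = 2:13 PM UTC on Aug 23.
Add 11 hours 42 minutes leg 1 → 1:55 AM UTC (Aug 24).
Add 7 hours 27 minutes layover in Pago Pago → 9:22 AM UTC.
Add 1 hour and 20 minutes leg 2 → 10:42 AM UTC.
Add 6 hours 5 minutes layover in Tashkent → 4:47 PM UTC.
Add 13 hours 21 minutes leg 3 → 6:08 AM UTC (Aug 25).
Add 45 minutes layover in Eucla → 6:53 AM UTC.
Add 4 hours 42 minutes leg 4 → 11:35 AM UTC.
Jakarta is UTC+7:00, so local arrival = 11:35 AM + 7:00 = 6:35 PM on Aug 25.

6:35 PM on August 25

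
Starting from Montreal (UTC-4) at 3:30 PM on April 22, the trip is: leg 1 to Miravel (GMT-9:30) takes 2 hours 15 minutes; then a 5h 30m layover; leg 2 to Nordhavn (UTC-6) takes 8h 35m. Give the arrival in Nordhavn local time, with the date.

Convert departure to UTC: 3:30 PM + 4:00 = 7:30 PM UTC on Apr 22.
Add 2 hours 15 minutes leg 1 → 9:45 PM UTC.
Add 5 hours 30 minutes layover in Miravel → 3:15 AM UTC (Apr 23).
Add 8 hours 35 minutes leg 2 → 11:50 AM UTC.
Nordhavn is UTC−6:00, so local arrival = 11:50 AM − 6:00 = 5:50 AM on Apr 23.

5:50 AM on April 23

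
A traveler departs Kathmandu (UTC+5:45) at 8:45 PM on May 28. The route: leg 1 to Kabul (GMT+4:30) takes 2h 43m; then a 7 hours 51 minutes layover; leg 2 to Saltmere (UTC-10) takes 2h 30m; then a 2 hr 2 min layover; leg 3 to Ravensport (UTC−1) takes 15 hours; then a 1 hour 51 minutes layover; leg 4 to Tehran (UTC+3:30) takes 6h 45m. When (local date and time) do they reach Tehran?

9:12 AM on May 30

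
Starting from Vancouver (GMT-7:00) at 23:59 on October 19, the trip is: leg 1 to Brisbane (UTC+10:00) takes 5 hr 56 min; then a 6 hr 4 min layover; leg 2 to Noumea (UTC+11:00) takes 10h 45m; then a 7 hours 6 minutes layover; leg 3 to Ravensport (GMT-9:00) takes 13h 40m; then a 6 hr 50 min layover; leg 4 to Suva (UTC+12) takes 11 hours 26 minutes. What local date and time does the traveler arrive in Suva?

08:46 on Oct 23

Convert departure to UTC: 23:59 + 7:00 = 06:59 UTC on Oct 20.
Add 5 hours 56 minutes leg 1 → 12:55 UTC.
Add 6 hours 4 minutes layover in Brisbane → 18:59 UTC.
Add 10 hours and 45 minutes leg 2 → 05:44 UTC (Oct 21).
Add 7 hours and 6 minutes layover in Noumea → 12:50 UTC.
Add 13 hours 40 minutes leg 3 → 02:30 UTC (Oct 22).
Add 6 hours and 50 minutes layover in Ravensport → 09:20 UTC.
Add 11 hours and 26 minutes leg 4 → 20:46 UTC.
Suva is UTC+12:00, so local arrival = 20:46 + 12:00 = 08:46 on Oct 23.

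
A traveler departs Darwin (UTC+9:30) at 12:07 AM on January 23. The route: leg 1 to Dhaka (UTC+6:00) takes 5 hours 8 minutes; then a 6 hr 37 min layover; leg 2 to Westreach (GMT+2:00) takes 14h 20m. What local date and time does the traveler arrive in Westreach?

6:42 PM on January 23

Convert departure to UTC: 12:07 AM − 9:30 = 2:37 PM UTC on Jan 22.
Add 5 hours and 8 minutes leg 1 → 7:45 PM UTC.
Add 6 hours and 37 minutes layover in Dhaka → 2:22 AM UTC (Jan 23).
Add 14 hours 20 minutes leg 2 → 4:42 PM UTC.
Westreach is UTC+2:00, so local arrival = 4:42 PM + 2:00 = 6:42 PM on Jan 23.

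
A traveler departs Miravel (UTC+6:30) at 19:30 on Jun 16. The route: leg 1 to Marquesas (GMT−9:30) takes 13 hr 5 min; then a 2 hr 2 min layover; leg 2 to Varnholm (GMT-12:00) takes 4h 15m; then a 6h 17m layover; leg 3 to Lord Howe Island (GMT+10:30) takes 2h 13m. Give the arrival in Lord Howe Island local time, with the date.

03:22 on Jun 18

Convert departure to UTC: 19:30 − 6:30 = 13:00 UTC on Jun 16.
Add 13 hours 5 minutes leg 1 → 02:05 UTC (Jun 17).
Add 2 hours and 2 minutes layover in Marquesas → 04:07 UTC.
Add 4 hours 15 minutes leg 2 → 08:22 UTC.
Add 6 hours and 17 minutes layover in Varnholm → 14:39 UTC.
Add 2 hours and 13 minutes leg 3 → 16:52 UTC.
Lord Howe Island is UTC+10:30, so local arrival = 16:52 + 10:30 = 03:22 on Jun 18.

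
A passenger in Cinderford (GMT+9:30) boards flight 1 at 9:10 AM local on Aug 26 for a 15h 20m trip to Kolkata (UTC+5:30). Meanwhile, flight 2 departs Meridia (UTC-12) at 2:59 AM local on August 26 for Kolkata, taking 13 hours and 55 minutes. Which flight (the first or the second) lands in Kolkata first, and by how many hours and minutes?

the first, by 13 hours 54 minutes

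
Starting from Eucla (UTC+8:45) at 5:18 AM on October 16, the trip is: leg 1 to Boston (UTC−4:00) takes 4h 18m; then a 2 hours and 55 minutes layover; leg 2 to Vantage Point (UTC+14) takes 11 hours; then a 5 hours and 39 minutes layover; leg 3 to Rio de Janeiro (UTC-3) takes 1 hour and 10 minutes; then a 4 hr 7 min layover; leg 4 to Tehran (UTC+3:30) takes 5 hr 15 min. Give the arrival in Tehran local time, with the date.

10:27 AM on Oct 17

Convert departure to UTC: 5:18 AM − 8:45 = 8:33 PM UTC on Oct 15.
Add 4 hours 18 minutes leg 1 → 12:51 AM UTC (Oct 16).
Add 2 hours 55 minutes layover in Boston → 3:46 AM UTC.
Add 11 hours leg 2 → 2:46 PM UTC.
Add 5 hours and 39 minutes layover in Vantage Point → 8:25 PM UTC.
Add 1 hour and 10 minutes leg 3 → 9:35 PM UTC.
Add 4 hours and 7 minutes layover in Rio de Janeiro → 1:42 AM UTC (Oct 17).
Add 5 hours 15 minutes leg 4 → 6:57 AM UTC.
Tehran is UTC+3:30, so local arrival = 6:57 AM + 3:30 = 10:27 AM on Oct 17.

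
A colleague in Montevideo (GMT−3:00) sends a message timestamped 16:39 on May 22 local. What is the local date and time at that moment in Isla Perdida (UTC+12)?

07:39 on May 23

Isla Perdida is 15:00 ahead of Montevideo.
Shift by the zone difference: 16:39 + 15:00 = 07:39 on May 23 in Isla Perdida.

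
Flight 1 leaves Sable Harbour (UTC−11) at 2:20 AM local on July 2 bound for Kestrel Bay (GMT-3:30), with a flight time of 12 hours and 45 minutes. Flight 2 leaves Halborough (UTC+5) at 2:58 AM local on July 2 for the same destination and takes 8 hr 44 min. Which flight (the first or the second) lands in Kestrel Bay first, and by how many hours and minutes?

Flight 1 in UTC: 2:20 AM + 11:00 = 1:20 PM on Jul 2.
+12 hours and 45 minutes → arrive 2:05 AM UTC on Jul 3.
Flight 2 in UTC: 2:58 AM − 5:00 = 9:58 PM on Jul 1.
+8 hours 44 minutes → arrive 6:42 AM UTC on Jul 2.
Flight 2 lands earlier by 19 hours 23 minutes.

the second, by 19 hours 23 minutes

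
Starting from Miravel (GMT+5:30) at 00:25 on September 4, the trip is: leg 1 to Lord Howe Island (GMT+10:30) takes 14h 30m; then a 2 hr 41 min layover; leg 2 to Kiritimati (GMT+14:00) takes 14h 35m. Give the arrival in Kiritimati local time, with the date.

16:41 on September 5

Convert departure to UTC: 00:25 − 5:30 = 18:55 UTC on Sep 3.
Add 14 hours 30 minutes leg 1 → 09:25 UTC (Sep 4).
Add 2 hours 41 minutes layover in Lord Howe Island → 12:06 UTC.
Add 14 hours 35 minutes leg 2 → 02:41 UTC (Sep 5).
Kiritimati is UTC+14:00, so local arrival = 02:41 + 14:00 = 16:41 on Sep 5.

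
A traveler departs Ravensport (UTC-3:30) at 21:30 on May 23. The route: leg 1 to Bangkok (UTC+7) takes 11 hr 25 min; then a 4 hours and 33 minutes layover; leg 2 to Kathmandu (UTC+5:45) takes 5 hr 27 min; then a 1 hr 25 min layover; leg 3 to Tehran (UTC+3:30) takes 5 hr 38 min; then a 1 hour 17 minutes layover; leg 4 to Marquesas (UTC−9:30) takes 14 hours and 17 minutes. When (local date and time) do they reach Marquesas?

Convert departure to UTC: 21:30 + 3:30 = 01:00 UTC on May 24.
Add 11 hours and 25 minutes leg 1 → 12:25 UTC.
Add 4 hours 33 minutes layover in Bangkok → 16:58 UTC.
Add 5 hours 27 minutes leg 2 → 22:25 UTC.
Add 1 hour and 25 minutes layover in Kathmandu → 23:50 UTC.
Add 5 hours and 38 minutes leg 3 → 05:28 UTC (May 25).
Add 1 hour 17 minutes layover in Tehran → 06:45 UTC.
Add 14 hours 17 minutes leg 4 → 21:02 UTC.
Marquesas is UTC−9:30, so local arrival = 21:02 − 9:30 = 11:32 on May 25.

11:32 on May 25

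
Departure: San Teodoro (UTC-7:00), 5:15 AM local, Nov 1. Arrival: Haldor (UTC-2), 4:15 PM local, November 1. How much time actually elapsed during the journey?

6 hours

Haldor is 5:00 ahead of San Teodoro.
Clock-face elapsed time (ignoring zones) is 11 hours.
Actual elapsed = 11 hours − 5:00 = 6 hours.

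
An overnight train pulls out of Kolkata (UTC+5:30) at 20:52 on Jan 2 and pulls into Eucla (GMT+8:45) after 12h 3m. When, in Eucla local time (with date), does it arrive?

12:10 on January 3

Convert departure to UTC: 20:52 − 5:30 = 15:22 UTC on Jan 2.
Add 12 hours 3 minutes travel time → 03:25 UTC (Jan 3).
Eucla is UTC+8:45, so local arrival = 03:25 + 8:45 = 12:10 on Jan 3.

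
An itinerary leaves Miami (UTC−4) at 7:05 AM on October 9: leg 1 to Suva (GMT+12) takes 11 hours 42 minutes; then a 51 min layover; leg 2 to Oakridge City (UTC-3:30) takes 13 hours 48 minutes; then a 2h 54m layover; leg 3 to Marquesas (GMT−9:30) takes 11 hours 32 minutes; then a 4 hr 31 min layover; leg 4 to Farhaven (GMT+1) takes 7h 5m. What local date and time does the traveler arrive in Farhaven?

Convert departure to UTC: 7:05 AM + 4:00 = 11:05 AM UTC on Oct 9.
Add 11 hours and 42 minutes leg 1 → 10:47 PM UTC.
Add 51 minutes layover in Suva → 11:38 PM UTC.
Add 13 hours and 48 minutes leg 2 → 1:26 PM UTC (Oct 10).
Add 2 hours 54 minutes layover in Oakridge City → 4:20 PM UTC.
Add 11 hours and 32 minutes leg 3 → 3:52 AM UTC (Oct 11).
Add 4 hours and 31 minutes layover in Marquesas → 8:23 AM UTC.
Add 7 hours and 5 minutes leg 4 → 3:28 PM UTC.
Farhaven is UTC+1:00, so local arrival = 3:28 PM + 1:00 = 4:28 PM on Oct 11.

4:28 PM on October 11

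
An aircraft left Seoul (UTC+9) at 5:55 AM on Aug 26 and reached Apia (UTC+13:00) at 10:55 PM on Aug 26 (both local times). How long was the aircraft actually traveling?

Apia is 4:00 ahead of Seoul.
Clock-face elapsed time (ignoring zones) is 17 hours.
Actual elapsed = 17 hours − 4:00 = 13 hours.

13 hours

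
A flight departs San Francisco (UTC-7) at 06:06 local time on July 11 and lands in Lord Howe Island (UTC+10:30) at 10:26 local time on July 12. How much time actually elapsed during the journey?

10 hours 50 minutes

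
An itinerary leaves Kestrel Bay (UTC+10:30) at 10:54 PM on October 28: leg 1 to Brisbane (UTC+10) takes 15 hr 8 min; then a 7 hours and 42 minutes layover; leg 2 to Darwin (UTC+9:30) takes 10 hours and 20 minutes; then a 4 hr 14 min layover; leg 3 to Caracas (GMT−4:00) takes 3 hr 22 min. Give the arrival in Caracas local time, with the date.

Convert departure to UTC: 10:54 PM − 10:30 = 12:24 PM UTC on Oct 28.
Add 15 hours and 8 minutes leg 1 → 3:32 AM UTC (Oct 29).
Add 7 hours and 42 minutes layover in Brisbane → 11:14 AM UTC.
Add 10 hours and 20 minutes leg 2 → 9:34 PM UTC.
Add 4 hours 14 minutes layover in Darwin → 1:48 AM UTC (Oct 30).
Add 3 hours 22 minutes leg 3 → 5:10 AM UTC.
Caracas is UTC−4:00, so local arrival = 5:10 AM − 4:00 = 1:10 AM on Oct 30.

1:10 AM on October 30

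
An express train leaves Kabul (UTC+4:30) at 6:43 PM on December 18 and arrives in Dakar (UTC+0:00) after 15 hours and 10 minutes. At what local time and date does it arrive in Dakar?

Convert departure to UTC: 6:43 PM − 4:30 = 2:13 PM UTC on Dec 18.
Add 15 hours and 10 minutes travel time → 5:23 AM UTC (Dec 19).
Dakar is UTC+0, so local arrival is the same: 5:23 AM on Dec 19.

5:23 AM on December 19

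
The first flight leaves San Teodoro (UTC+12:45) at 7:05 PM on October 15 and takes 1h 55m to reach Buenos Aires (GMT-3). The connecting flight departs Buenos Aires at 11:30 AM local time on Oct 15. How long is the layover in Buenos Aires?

6 hours 15 minutes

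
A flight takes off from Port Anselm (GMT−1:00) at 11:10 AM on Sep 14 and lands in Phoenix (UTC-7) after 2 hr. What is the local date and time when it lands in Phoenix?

7:10 AM on September 14

Phoenix is 6:00 behind Port Anselm.
After 2 hours it is 1:10 PM in Port Anselm.
Shift by the zone difference: 1:10 PM − 6:00 = 7:10 AM on Sep 14 in Phoenix.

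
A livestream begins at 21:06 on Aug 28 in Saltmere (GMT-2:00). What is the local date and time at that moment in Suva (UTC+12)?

In UTC: 21:06 + 2:00 = 23:06 on Aug 28.
Suva is UTC+12:00: 23:06 + 12:00 = 11:06 on Aug 29.

11:06 on Aug 29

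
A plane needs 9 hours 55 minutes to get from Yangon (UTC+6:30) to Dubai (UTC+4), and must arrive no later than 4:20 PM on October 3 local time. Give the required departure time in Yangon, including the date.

Target arrival in UTC: 4:20 PM − 4:00 = 12:20 PM on Oct 3.
Subtract 9 hours and 55 minutes → departure 2:25 AM UTC on Oct 3.
Yangon is UTC+6:30: 2:25 AM + 6:30 = 8:55 AM on Oct 3.

8:55 AM on October 3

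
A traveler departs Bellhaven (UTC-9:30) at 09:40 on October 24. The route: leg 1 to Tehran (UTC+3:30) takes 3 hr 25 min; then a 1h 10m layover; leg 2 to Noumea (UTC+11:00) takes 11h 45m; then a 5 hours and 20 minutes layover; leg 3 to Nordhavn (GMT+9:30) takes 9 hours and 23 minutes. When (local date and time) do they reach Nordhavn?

Convert departure to UTC: 09:40 + 9:30 = 19:10 UTC on Oct 24.
Add 3 hours and 25 minutes leg 1 → 22:35 UTC.
Add 1 hour 10 minutes layover in Tehran → 23:45 UTC.
Add 11 hours 45 minutes leg 2 → 11:30 UTC (Oct 25).
Add 5 hours 20 minutes layover in Noumea → 16:50 UTC.
Add 9 hours and 23 minutes leg 3 → 02:13 UTC (Oct 26).
Nordhavn is UTC+9:30, so local arrival = 02:13 + 9:30 = 11:43 on Oct 26.

11:43 on October 26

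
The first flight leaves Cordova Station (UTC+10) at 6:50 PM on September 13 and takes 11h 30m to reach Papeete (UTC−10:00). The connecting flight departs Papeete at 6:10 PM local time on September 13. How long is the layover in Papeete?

7 hours 50 minutes

Convert departure to UTC: 6:50 PM − 10:00 = 8:50 AM UTC on Sep 13.
Add 11 hours and 30 minutes flight time → 8:20 PM UTC.
Papeete is UTC−10:00, so local arrival = 8:20 PM − 10:00 = 10:20 AM on Sep 13.
Layover = 6:10 PM − 10:20 AM = 7 hours 50 minutes.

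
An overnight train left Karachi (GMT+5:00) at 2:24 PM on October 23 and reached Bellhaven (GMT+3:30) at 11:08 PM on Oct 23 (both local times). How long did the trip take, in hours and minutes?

Bellhaven is 1:30 behind Karachi.
Clock-face elapsed time (ignoring zones) is 8 hours 44 minutes.
Actual elapsed = 8 hours 44 minutes + 1:30 = 10 hours 14 minutes.

10 hours 14 minutes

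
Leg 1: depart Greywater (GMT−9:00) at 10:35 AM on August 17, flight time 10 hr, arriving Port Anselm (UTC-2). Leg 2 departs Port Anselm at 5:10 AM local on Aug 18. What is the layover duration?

1 hour 35 minutes

Convert departure to UTC: 10:35 AM + 9:00 = 7:35 PM UTC on Aug 17.
Add 10 hours flight time → 5:35 AM UTC (Aug 18).
Port Anselm is UTC−2:00, so local arrival = 5:35 AM − 2:00 = 3:35 AM on Aug 18.
Layover = 5:10 AM − 3:35 AM = 1 hour 35 minutes.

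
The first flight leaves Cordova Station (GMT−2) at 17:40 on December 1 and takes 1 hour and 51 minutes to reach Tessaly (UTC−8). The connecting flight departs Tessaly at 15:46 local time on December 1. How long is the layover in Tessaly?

2 hours 15 minutes

Convert departure to UTC: 17:40 + 2:00 = 19:40 UTC on Dec 1.
Add 1 hour and 51 minutes flight time → 21:31 UTC.
Tessaly is UTC−8:00, so local arrival = 21:31 − 8:00 = 13:31 on Dec 1.
Layover = 15:46 − 13:31 = 2 hours 15 minutes.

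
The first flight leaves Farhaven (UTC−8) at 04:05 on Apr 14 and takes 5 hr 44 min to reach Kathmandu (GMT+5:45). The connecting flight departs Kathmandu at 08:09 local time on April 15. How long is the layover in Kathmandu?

Convert departure to UTC: 04:05 + 8:00 = 12:05 UTC on Apr 14.
Add 5 hours and 44 minutes flight time → 17:49 UTC.
Kathmandu is UTC+5:45, so local arrival = 17:49 + 5:45 = 23:34 on Apr 14.
Layover = 08:09 − 23:34 (+1 day) = 8 hours 35 minutes.

8 hours 35 minutes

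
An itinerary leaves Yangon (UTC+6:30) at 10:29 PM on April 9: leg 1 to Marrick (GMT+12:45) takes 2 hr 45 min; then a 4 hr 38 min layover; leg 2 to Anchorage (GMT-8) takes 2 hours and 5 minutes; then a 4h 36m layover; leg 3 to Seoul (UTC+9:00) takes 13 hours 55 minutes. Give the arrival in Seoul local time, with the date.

4:58 AM on Apr 11

Convert departure to UTC: 10:29 PM − 6:30 = 3:59 PM UTC on Apr 9.
Add 2 hours 45 minutes leg 1 → 6:44 PM UTC.
Add 4 hours and 38 minutes layover in Marrick → 11:22 PM UTC.
Add 2 hours 5 minutes leg 2 → 1:27 AM UTC (Apr 10).
Add 4 hours and 36 minutes layover in Anchorage → 6:03 AM UTC.
Add 13 hours 55 minutes leg 3 → 7:58 PM UTC.
Seoul is UTC+9:00, so local arrival = 7:58 PM + 9:00 = 4:58 AM on Apr 11.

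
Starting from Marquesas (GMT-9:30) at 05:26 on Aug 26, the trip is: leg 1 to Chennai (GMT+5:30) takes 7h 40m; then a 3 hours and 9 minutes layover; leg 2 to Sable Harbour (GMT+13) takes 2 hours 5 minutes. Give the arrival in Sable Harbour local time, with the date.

Convert departure to UTC: 05:26 + 9:30 = 14:56 UTC on Aug 26.
Add 7 hours 40 minutes leg 1 → 22:36 UTC.
Add 3 hours and 9 minutes layover in Chennai → 01:45 UTC (Aug 27).
Add 2 hours and 5 minutes leg 2 → 03:50 UTC.
Sable Harbour is UTC+13:00, so local arrival = 03:50 + 13:00 = 16:50 on Aug 27.

16:50 on August 27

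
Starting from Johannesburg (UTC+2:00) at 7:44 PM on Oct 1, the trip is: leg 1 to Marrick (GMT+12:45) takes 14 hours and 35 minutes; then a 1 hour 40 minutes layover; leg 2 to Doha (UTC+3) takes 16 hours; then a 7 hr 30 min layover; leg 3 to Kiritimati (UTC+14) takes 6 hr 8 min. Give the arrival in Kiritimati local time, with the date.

Convert departure to UTC: 7:44 PM − 2:00 = 5:44 PM UTC on Oct 1.
Add 14 hours 35 minutes leg 1 → 8:19 AM UTC (Oct 2).
Add 1 hour 40 minutes layover in Marrick → 9:59 AM UTC.
Add 16 hours leg 2 → 1:59 AM UTC (Oct 3).
Add 7 hours and 30 minutes layover in Doha → 9:29 AM UTC.
Add 6 hours and 8 minutes leg 3 → 3:37 PM UTC.
Kiritimati is UTC+14:00, so local arrival = 3:37 PM + 14:00 = 5:37 AM on Oct 4.

5:37 AM on October 4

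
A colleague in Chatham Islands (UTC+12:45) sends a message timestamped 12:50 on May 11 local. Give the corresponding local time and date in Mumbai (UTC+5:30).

05:35 on May 11

In UTC: 12:50 − 12:45 = 00:05 on May 11.
Mumbai is UTC+5:30: 00:05 + 5:30 = 05:35 on May 11.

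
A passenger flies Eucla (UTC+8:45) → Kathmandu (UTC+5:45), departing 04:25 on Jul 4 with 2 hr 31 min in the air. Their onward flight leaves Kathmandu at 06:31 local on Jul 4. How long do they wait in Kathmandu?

2 hours 35 minutes

Convert departure to UTC: 04:25 − 8:45 = 19:40 UTC on Jul 3.
Add 2 hours and 31 minutes flight time → 22:11 UTC.
Kathmandu is UTC+5:45, so local arrival = 22:11 + 5:45 = 03:56 on Jul 4.
Layover = 06:31 − 03:56 = 2 hours 35 minutes.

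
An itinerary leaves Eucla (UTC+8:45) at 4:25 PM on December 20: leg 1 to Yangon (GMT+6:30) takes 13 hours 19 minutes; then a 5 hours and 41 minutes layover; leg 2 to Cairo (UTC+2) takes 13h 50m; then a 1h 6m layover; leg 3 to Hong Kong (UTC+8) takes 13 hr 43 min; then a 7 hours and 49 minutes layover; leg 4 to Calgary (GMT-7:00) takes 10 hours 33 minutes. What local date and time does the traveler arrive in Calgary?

Convert departure to UTC: 4:25 PM − 8:45 = 7:40 AM UTC on Dec 20.
Add 13 hours 19 minutes leg 1 → 8:59 PM UTC.
Add 5 hours and 41 minutes layover in Yangon → 2:40 AM UTC (Dec 21).
Add 13 hours 50 minutes leg 2 → 4:30 PM UTC.
Add 1 hour and 6 minutes layover in Cairo → 5:36 PM UTC.
Add 13 hours 43 minutes leg 3 → 7:19 AM UTC (Dec 22).
Add 7 hours 49 minutes layover in Hong Kong → 3:08 PM UTC.
Add 10 hours and 33 minutes leg 4 → 1:41 AM UTC (Dec 23).
Calgary is UTC−7:00, so local arrival = 1:41 AM − 7:00 = 6:41 PM on Dec 22.

6:41 PM on December 22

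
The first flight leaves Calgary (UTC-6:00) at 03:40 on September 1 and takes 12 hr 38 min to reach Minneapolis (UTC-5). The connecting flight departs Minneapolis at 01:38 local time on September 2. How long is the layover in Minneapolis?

Convert departure to UTC: 03:40 + 6:00 = 09:40 UTC on Sep 1.
Add 12 hours and 38 minutes flight time → 22:18 UTC.
Minneapolis is UTC−5:00, so local arrival = 22:18 − 5:00 = 17:18 on Sep 1.
Layover = 01:38 − 17:18 (+1 day) = 8 hours 20 minutes.

8 hours 20 minutes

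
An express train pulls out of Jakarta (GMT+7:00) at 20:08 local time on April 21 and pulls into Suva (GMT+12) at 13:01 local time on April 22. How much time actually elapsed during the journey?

11 hours 53 minutes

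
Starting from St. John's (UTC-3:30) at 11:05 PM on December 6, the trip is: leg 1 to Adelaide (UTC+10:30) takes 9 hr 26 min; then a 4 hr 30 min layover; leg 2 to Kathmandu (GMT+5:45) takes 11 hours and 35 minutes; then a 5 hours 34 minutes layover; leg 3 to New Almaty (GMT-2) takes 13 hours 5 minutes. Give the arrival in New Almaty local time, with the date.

8:45 PM on Dec 8

Convert departure to UTC: 11:05 PM + 3:30 = 2:35 AM UTC on Dec 7.
Add 9 hours 26 minutes leg 1 → 12:01 PM UTC.
Add 4 hours and 30 minutes layover in Adelaide → 4:31 PM UTC.
Add 11 hours and 35 minutes leg 2 → 4:06 AM UTC (Dec 8).
Add 5 hours 34 minutes layover in Kathmandu → 9:40 AM UTC.
Add 13 hours 5 minutes leg 3 → 10:45 PM UTC.
New Almaty is UTC−2:00, so local arrival = 10:45 PM − 2:00 = 8:45 PM on Dec 8.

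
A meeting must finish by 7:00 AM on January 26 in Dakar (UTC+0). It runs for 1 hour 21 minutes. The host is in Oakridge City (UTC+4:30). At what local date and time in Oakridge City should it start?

10:09 AM on Jan 26

Target end time is already UTC: 7:00 AM on Jan 26.
Subtract 1 hour and 21 minutes → start 5:39 AM UTC on Jan 26.
Oakridge City is UTC+4:30: 5:39 AM + 4:30 = 10:09 AM on Jan 26.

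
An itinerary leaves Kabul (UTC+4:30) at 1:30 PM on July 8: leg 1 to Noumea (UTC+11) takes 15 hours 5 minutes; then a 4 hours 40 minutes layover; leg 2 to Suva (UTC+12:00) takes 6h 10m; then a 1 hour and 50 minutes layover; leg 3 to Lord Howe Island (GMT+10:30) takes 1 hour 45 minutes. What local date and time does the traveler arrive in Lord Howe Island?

Convert departure to UTC: 1:30 PM − 4:30 = 9:00 AM UTC on Jul 8.
Add 15 hours 5 minutes leg 1 → 12:05 AM UTC (Jul 9).
Add 4 hours and 40 minutes layover in Noumea → 4:45 AM UTC.
Add 6 hours and 10 minutes leg 2 → 10:55 AM UTC.
Add 1 hour 50 minutes layover in Suva → 12:45 PM UTC.
Add 1 hour 45 minutes leg 3 → 2:30 PM UTC.
Lord Howe Island is UTC+10:30, so local arrival = 2:30 PM + 10:30 = 1:00 AM on Jul 10.

1:00 AM on July 10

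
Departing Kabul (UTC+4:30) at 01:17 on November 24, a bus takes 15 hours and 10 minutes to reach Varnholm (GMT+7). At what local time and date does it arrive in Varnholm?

Varnholm is 2:30 ahead of Kabul.
After 15 hours and 10 minutes it is 16:27 in Kabul.
Shift by the zone difference: 16:27 + 2:30 = 18:57 on Nov 24 in Varnholm.

18:57 on Nov 24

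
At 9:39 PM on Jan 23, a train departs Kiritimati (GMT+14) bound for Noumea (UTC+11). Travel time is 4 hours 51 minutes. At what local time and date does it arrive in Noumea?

11:30 PM on Jan 23

Noumea is 3:00 behind Kiritimati.
After 4 hours 51 minutes it is 2:30 AM (Jan 24) in Kiritimati.
Shift by the zone difference: 2:30 AM − 3:00 = 11:30 PM on Jan 23 in Noumea.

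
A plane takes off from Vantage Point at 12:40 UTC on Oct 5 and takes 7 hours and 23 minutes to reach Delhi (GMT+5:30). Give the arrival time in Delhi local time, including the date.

01:33 on Oct 6

Departure is given in UTC: 12:40 on Oct 5.
Add 7 hours and 23 minutes → 20:03 UTC.
Delhi is UTC+5:30: 20:03 + 5:30 = 01:33 on Oct 6.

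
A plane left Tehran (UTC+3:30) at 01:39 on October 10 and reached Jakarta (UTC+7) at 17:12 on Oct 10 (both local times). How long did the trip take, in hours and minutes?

12 hours 3 minutes

Departure in UTC: 01:39 − 3:30 = 22:09 on Oct 9.
Arrival in UTC: 17:12 − 7:00 = 10:12 on Oct 10.
Elapsed = 10:12 − 22:09 (+1 day) = 12 hours 3 minutes.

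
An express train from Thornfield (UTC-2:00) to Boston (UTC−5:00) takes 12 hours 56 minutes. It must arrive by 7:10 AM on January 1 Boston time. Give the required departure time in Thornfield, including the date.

Target arrival in UTC: 7:10 AM + 5:00 = 12:10 PM on Jan 1.
Subtract 12 hours and 56 minutes → departure 11:14 PM UTC on Dec 31.
Thornfield is UTC−2:00: 11:14 PM − 2:00 = 9:14 PM on Dec 31.

9:14 PM on December 31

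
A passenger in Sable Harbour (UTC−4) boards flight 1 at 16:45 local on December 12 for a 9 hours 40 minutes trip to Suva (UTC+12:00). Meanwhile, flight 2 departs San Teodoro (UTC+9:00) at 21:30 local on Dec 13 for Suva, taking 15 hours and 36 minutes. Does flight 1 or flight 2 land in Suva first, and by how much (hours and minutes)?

the first, by 21 hours 41 minutes

Flight 1 in UTC: 16:45 + 4:00 = 20:45 on Dec 12.
+9 hours 40 minutes → arrive 06:25 UTC on Dec 13.
Flight 2 in UTC: 21:30 − 9:00 = 12:30 on Dec 13.
+15 hours 36 minutes → arrive 04:06 UTC on Dec 14.
Flight 1 lands earlier by 21 hours 41 minutes.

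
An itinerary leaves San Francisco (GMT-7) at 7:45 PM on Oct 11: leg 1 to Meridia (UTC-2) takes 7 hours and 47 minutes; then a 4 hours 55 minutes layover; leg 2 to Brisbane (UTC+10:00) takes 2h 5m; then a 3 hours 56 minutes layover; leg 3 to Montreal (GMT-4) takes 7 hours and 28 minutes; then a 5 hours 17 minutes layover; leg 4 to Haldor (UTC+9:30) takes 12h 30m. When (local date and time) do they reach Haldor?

Convert departure to UTC: 7:45 PM + 7:00 = 2:45 AM UTC on Oct 12.
Add 7 hours and 47 minutes leg 1 → 10:32 AM UTC.
Add 4 hours 55 minutes layover in Meridia → 3:27 PM UTC.
Add 2 hours and 5 minutes leg 2 → 5:32 PM UTC.
Add 3 hours 56 minutes layover in Brisbane → 9:28 PM UTC.
Add 7 hours and 28 minutes leg 3 → 4:56 AM UTC (Oct 13).
Add 5 hours and 17 minutes layover in Montreal → 10:13 AM UTC.
Add 12 hours and 30 minutes leg 4 → 10:43 PM UTC.
Haldor is UTC+9:30, so local arrival = 10:43 PM + 9:30 = 8:13 AM on Oct 14.

8:13 AM on October 14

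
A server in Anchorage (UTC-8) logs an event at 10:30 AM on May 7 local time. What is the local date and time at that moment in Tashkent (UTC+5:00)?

11:30 PM on May 7

In UTC: 10:30 AM + 8:00 = 6:30 PM on May 7.
Tashkent is UTC+5:00: 6:30 PM + 5:00 = 11:30 PM on May 7.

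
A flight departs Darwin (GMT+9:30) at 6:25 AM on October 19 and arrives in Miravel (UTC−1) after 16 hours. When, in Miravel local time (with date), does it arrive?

Convert departure to UTC: 6:25 AM − 9:30 = 8:55 PM UTC on Oct 18.
Add 16 hours travel time → 12:55 PM UTC (Oct 19).
Miravel is UTC−1:00, so local arrival = 12:55 PM − 1:00 = 11:55 AM on Oct 19.

11:55 AM on October 19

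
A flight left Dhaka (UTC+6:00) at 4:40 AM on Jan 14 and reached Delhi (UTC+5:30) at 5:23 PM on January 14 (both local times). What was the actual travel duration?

Departure in UTC: 4:40 AM − 6:00 = 10:40 PM on Jan 13.
Arrival in UTC: 5:23 PM − 5:30 = 11:53 AM on Jan 14.
Elapsed = 11:53 AM − 10:40 PM (+1 day) = 13 hours 13 minutes.

13 hours 13 minutes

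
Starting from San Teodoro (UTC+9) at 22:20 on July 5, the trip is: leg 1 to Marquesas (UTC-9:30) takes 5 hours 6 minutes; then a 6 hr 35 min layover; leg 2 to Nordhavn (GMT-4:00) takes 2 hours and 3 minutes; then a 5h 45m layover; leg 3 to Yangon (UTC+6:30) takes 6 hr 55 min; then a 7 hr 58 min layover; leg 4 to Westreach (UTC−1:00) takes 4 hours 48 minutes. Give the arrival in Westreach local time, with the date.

Convert departure to UTC: 22:20 − 9:00 = 13:20 UTC on Jul 5.
Add 5 hours and 6 minutes leg 1 → 18:26 UTC.
Add 6 hours and 35 minutes layover in Marquesas → 01:01 UTC (Jul 6).
Add 2 hours and 3 minutes leg 2 → 03:04 UTC.
Add 5 hours 45 minutes layover in Nordhavn → 08:49 UTC.
Add 6 hours 55 minutes leg 3 → 15:44 UTC.
Add 7 hours and 58 minutes layover in Yangon → 23:42 UTC.
Add 4 hours and 48 minutes leg 4 → 04:30 UTC (Jul 7).
Westreach is UTC−1:00, so local arrival = 04:30 − 1:00 = 03:30 on Jul 7.

03:30 on July 7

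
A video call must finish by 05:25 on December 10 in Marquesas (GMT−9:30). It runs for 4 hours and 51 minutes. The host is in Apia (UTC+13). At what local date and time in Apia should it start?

23:04 on December 10

Target end time in UTC: 05:25 + 9:30 = 14:55 on Dec 10.
Subtract 4 hours and 51 minutes → start 10:04 UTC on Dec 10.
Apia is UTC+13:00: 10:04 + 13:00 = 23:04 on Dec 10.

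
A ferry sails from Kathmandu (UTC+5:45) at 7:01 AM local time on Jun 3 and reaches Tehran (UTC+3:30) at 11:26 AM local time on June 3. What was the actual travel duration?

6 hours 40 minutes

Departure in UTC: 7:01 AM − 5:45 = 1:16 AM on Jun 3.
Arrival in UTC: 11:26 AM − 3:30 = 7:56 AM on Jun 3.
Elapsed = 7:56 AM − 1:16 AM = 6 hours 40 minutes.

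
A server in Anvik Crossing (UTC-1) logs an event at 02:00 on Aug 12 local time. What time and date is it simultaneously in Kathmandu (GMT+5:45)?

Kathmandu is 6:45 ahead of Anvik Crossing.
Shift by the zone difference: 02:00 + 6:45 = 08:45 on Aug 12 in Kathmandu.

08:45 on August 12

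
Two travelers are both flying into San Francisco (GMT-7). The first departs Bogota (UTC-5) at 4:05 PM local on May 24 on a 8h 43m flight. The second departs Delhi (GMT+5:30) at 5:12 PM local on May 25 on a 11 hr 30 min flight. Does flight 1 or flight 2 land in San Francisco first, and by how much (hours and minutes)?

Flight 1 in UTC: 4:05 PM + 5:00 = 9:05 PM on May 24.
+8 hours and 43 minutes → arrive 5:48 AM UTC on May 25.
Flight 2 in UTC: 5:12 PM − 5:30 = 11:42 AM on May 25.
+11 hours and 30 minutes → arrive 11:12 PM UTC on May 25.
Flight 1 lands earlier by 17 hours 24 minutes.

the first, by 17 hours 24 minutes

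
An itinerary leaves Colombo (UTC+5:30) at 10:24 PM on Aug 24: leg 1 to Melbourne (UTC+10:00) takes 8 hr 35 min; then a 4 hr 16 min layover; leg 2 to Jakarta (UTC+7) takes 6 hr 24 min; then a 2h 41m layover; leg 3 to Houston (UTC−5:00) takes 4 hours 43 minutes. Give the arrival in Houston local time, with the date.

Convert departure to UTC: 10:24 PM − 5:30 = 4:54 PM UTC on Aug 24.
Add 8 hours 35 minutes leg 1 → 1:29 AM UTC (Aug 25).
Add 4 hours and 16 minutes layover in Melbourne → 5:45 AM UTC.
Add 6 hours and 24 minutes leg 2 → 12:09 PM UTC.
Add 2 hours 41 minutes layover in Jakarta → 2:50 PM UTC.
Add 4 hours 43 minutes leg 3 → 7:33 PM UTC.
Houston is UTC−5:00, so local arrival = 7:33 PM − 5:00 = 2:33 PM on Aug 25.

2:33 PM on August 25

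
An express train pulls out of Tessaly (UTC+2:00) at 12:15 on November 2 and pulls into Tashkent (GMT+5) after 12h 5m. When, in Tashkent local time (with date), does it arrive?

03:20 on November 3

Convert departure to UTC: 12:15 − 2:00 = 10:15 UTC on Nov 2.
Add 12 hours 5 minutes travel time → 22:20 UTC.
Tashkent is UTC+5:00, so local arrival = 22:20 + 5:00 = 03:20 on Nov 3.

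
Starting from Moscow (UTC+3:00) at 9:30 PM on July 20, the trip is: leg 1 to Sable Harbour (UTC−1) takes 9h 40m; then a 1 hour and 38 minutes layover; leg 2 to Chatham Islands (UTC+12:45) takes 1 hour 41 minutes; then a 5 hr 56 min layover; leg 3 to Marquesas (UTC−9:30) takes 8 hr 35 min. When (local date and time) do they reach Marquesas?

Convert departure to UTC: 9:30 PM − 3:00 = 6:30 PM UTC on Jul 20.
Add 9 hours 40 minutes leg 1 → 4:10 AM UTC (Jul 21).
Add 1 hour and 38 minutes layover in Sable Harbour → 5:48 AM UTC.
Add 1 hour 41 minutes leg 2 → 7:29 AM UTC.
Add 5 hours and 56 minutes layover in Chatham Islands → 1:25 PM UTC.
Add 8 hours and 35 minutes leg 3 → 10:00 PM UTC.
Marquesas is UTC−9:30, so local arrival = 10:00 PM − 9:30 = 12:30 PM on Jul 21.

12:30 PM on Jul 21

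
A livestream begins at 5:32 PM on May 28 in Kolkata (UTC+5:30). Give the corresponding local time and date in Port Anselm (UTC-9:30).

2:32 AM on May 28

In UTC: 5:32 PM − 5:30 = 12:02 PM on May 28.
Port Anselm is UTC−9:30: 12:02 PM − 9:30 = 2:32 AM on May 28.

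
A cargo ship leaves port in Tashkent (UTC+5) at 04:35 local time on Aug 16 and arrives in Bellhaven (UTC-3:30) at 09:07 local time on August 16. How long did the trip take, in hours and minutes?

Bellhaven is 8:30 behind Tashkent.
Clock-face elapsed time (ignoring zones) is 4 hours 32 minutes.
Actual elapsed = 4 hours 32 minutes + 8:30 = 13 hours 2 minutes.

13 hours 2 minutes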